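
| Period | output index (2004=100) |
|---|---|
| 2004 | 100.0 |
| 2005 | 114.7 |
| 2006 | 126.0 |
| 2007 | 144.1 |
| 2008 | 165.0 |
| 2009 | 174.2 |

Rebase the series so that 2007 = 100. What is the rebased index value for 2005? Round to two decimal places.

Rebased(2005) = 114.7 / 144.1 × 100 = 79.5975

79.60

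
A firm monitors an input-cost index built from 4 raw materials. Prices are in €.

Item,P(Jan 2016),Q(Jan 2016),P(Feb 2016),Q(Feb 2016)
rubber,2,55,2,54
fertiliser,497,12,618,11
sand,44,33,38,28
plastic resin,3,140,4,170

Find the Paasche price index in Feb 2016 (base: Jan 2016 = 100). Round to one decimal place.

Paasche price index uses current-period quantities as weights.
ΣP(Feb 2016)·Q(Feb 2016) = 2×54 + 618×11 + 38×28 + 4×170 = 108 + 6798 + 1064 + 680 = 8650
ΣP(Jan 2016)·Q(Feb 2016) = 2×54 + 497×11 + 44×28 + 3×170 = 108 + 5467 + 1232 + 510 = 7317
Index = 8650 / 7317 × 100 = 118.2178

118.2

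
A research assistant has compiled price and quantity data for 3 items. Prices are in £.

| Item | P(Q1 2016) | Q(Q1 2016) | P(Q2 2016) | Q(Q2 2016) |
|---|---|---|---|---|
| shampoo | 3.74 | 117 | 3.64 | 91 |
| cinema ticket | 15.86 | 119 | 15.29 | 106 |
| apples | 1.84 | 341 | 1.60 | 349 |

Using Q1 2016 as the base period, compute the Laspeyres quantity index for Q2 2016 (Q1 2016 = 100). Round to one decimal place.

90.2

Laspeyres quantity index uses base-period prices as weights.
ΣP(Q1 2016)·Q(Q2 2016) = 3.74×91 + 15.86×106 + 1.84×349 = 340.34 + 1681.16 + 642.16 = 2663.66
ΣP(Q1 2016)·Q(Q1 2016) = 3.74×117 + 15.86×119 + 1.84×341 = 437.58 + 1887.34 + 627.44 = 2952.36
Index = 2663.66 / 2952.36 × 100 = 90.2214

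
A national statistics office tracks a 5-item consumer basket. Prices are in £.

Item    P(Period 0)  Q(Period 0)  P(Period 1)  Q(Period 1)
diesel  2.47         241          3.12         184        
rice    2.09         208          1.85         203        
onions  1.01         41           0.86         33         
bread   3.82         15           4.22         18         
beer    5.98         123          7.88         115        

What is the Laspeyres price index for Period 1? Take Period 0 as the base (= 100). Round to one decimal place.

118.3

Laspeyres price index uses base-period quantities as weights.
ΣP(Period 1)·Q(Period 0) = 3.12×241 + 1.85×208 + 0.86×41 + 4.22×15 + 7.88×123 = 751.92 + 384.8 + 35.26 + 63.3 + 969.24 = 2204.52
ΣP(Period 0)·Q(Period 0) = 2.47×241 + 2.09×208 + 1.01×41 + 3.82×15 + 5.98×123 = 595.27 + 434.72 + 41.41 + 57.3 + 735.54 = 1864.24
Index = 2204.52 / 1864.24 × 100 = 118.2530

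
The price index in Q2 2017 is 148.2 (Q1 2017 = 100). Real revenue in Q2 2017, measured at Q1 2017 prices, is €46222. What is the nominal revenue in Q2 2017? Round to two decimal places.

68501.00

Nominal = Real × (Index/100) = 46222 × (148.2/100)
        = 46222 × 1.482 = 68501.0040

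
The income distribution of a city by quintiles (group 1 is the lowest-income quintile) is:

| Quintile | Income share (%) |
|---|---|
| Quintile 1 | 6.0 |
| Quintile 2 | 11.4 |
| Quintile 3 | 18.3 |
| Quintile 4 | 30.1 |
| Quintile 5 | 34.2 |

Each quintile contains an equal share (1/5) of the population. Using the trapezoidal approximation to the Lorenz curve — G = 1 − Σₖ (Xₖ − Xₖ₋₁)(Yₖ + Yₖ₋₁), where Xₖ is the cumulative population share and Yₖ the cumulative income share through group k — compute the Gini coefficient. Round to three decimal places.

0.300

Cumulative income shares Yₖ: 0.0600, 0.1740, 0.3570, 0.6580, 1.0000
Σ (Xₖ−Xₖ₋₁)(Yₖ+Yₖ₋₁) = (1/5)(0.0600+0.0000) + (1/5)(0.1740+0.0600) + (1/5)(0.3570+0.1740) + (1/5)(0.6580+0.3570) + (1/5)(1.0000+0.6580)
  = 0.0120 + 0.0468 + 0.1062 + 0.2030 + 0.3316 = 0.6996
G = 1 − 0.6996 = 0.3004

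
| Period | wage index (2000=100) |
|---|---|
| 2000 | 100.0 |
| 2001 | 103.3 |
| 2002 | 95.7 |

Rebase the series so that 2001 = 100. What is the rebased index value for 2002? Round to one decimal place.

Rebased(2002) = 95.7 / 103.3 × 100 = 92.6428

92.6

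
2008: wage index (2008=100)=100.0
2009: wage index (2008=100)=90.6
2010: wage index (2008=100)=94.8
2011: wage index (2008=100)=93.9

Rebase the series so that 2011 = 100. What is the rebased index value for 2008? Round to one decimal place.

Rebased(2008) = 100.0 / 93.9 × 100 = 106.4963

106.5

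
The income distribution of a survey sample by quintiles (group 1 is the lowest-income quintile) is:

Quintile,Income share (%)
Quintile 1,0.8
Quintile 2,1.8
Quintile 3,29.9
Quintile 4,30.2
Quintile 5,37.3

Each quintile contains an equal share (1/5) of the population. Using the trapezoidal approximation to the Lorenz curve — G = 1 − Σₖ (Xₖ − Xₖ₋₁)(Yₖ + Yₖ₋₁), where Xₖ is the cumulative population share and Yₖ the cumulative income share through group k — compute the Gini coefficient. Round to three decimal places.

Cumulative income shares Yₖ: 0.0080, 0.0260, 0.3250, 0.6270, 1.0000
Σ (Xₖ−Xₖ₋₁)(Yₖ+Yₖ₋₁) = (1/5)(0.0080+0.0000) + (1/5)(0.0260+0.0080) + (1/5)(0.3250+0.0260) + (1/5)(0.6270+0.3250) + (1/5)(1.0000+0.6270)
  = 0.0016 + 0.0068 + 0.0702 + 0.1904 + 0.3254 = 0.5944
G = 1 − 0.5944 = 0.4056

0.406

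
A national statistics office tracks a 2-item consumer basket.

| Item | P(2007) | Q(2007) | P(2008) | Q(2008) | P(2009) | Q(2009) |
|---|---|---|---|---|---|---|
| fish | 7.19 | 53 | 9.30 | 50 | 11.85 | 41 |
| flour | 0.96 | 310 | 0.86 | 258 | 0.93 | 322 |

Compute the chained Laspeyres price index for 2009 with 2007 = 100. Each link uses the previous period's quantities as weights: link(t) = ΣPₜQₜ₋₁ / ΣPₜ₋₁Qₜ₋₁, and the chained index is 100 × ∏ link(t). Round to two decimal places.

135.63

Link 2007→2008:
ΣP(2008)Q(2007) = 9.30×53 + 0.86×310 = 492.9 + 266.6 = 759.5
ΣP(2007)Q(2007) = 7.19×53 + 0.96×310 = 381.07 + 297.6 = 678.67
link = 759.5/678.67 = 1.119101
Link 2008→2009:
ΣP(2009)Q(2008) = 11.85×50 + 0.93×258 = 592.5 + 239.94 = 832.44
ΣP(2008)Q(2008) = 9.30×50 + 0.86×258 = 465 + 221.88 = 686.88
link = 832.44/686.88 = 1.211915
Chained index = 100 × 1.119101 × 1.211915 = 135.6255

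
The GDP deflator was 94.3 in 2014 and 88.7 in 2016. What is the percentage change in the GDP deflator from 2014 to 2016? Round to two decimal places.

-5.94%

Change = (88.7 − 94.3) / 94.3 × 100
       = -5.6 / 94.3 × 100 = -5.9385%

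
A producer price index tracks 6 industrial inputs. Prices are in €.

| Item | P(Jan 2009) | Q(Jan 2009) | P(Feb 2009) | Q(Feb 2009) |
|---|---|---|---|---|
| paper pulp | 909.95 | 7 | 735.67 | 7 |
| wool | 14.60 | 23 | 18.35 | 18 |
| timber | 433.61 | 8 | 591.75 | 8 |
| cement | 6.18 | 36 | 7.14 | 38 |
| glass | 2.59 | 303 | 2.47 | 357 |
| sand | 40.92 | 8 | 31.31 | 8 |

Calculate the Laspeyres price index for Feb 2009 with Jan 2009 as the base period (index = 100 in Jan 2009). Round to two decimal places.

Laspeyres price index uses base-period quantities as weights.
ΣP(Feb 2009)·Q(Jan 2009) = 735.67×7 + 18.35×23 + 591.75×8 + 7.14×36 + 2.47×303 + 31.31×8 = 5149.69 + 422.05 + 4734 + 257.04 + 748.41 + 250.48 = 11561.67
ΣP(Jan 2009)·Q(Jan 2009) = 909.95×7 + 14.60×23 + 433.61×8 + 6.18×36 + 2.59×303 + 40.92×8 = 6369.65 + 335.8 + 3468.88 + 222.48 + 784.77 + 327.36 = 11508.94
Index = 11561.67 / 11508.94 × 100 = 100.4582

100.46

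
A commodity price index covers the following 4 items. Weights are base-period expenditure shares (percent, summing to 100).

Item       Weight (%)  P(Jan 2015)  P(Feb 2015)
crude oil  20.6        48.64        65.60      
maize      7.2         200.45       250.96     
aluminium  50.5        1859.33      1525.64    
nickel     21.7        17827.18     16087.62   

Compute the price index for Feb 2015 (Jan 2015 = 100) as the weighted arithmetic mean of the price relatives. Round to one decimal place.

crude oil: 20.6 × (65.60/48.64) = 20.6 × 1.348684 = 27.7829
maize: 7.2 × (250.96/200.45) = 7.2 × 1.251983 = 9.0143
aluminium: 50.5 × (1525.64/1859.33) = 50.5 × 0.820532 = 41.4369
nickel: 21.7 × (16087.62/17827.18) = 21.7 × 0.902421 = 19.5825
Index = Σ wᵢ·(p₁ᵢ/p₀ᵢ) = 27.7829 + 9.0143 + 41.4369 + 19.5825 = 97.8166

97.8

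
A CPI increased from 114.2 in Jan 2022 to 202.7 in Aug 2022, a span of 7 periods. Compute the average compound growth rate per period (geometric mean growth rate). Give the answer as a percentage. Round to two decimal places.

8.54%

Growth factor = (202.7/114.2)^(1/7) = (1.774956)^(1/7) = 1.085421
Growth rate = 1.085421 − 1 = 0.085421 = 8.5421%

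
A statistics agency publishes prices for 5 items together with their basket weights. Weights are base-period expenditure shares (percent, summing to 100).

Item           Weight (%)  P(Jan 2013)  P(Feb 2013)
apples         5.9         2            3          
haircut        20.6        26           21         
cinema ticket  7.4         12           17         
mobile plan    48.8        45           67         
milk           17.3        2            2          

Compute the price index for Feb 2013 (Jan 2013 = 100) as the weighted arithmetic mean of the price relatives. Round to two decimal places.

apples: 5.9 × (3/2) = 5.9 × 1.500000 = 8.8500
haircut: 20.6 × (21/26) = 20.6 × 0.807692 = 16.6385
cinema ticket: 7.4 × (17/12) = 7.4 × 1.416667 = 10.4833
mobile plan: 48.8 × (67/45) = 48.8 × 1.488889 = 72.6578
milk: 17.3 × (2/2) = 17.3 × 1.000000 = 17.3000
Index = Σ wᵢ·(p₁ᵢ/p₀ᵢ) = 8.8500 + 16.6385 + 10.4833 + 72.6578 + 17.3000 = 125.9296

125.93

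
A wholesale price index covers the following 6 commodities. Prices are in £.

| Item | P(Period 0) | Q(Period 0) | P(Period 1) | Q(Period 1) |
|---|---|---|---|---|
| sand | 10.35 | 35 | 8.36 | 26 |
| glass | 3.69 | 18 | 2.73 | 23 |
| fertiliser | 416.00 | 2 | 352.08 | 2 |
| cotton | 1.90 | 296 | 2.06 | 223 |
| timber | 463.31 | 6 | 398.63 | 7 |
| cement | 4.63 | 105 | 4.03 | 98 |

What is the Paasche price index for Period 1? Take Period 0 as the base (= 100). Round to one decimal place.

87.2

Paasche price index uses current-period quantities as weights.
ΣP(Period 1)·Q(Period 1) = 8.36×26 + 2.73×23 + 352.08×2 + 2.06×223 + 398.63×7 + 4.03×98 = 217.36 + 62.79 + 704.16 + 459.38 + 2790.41 + 394.94 = 4629.04
ΣP(Period 0)·Q(Period 1) = 10.35×26 + 3.69×23 + 416.00×2 + 1.90×223 + 463.31×7 + 4.63×98 = 269.1 + 84.87 + 832 + 423.7 + 3243.17 + 453.74 = 5306.58
Index = 4629.04 / 5306.58 × 100 = 87.2321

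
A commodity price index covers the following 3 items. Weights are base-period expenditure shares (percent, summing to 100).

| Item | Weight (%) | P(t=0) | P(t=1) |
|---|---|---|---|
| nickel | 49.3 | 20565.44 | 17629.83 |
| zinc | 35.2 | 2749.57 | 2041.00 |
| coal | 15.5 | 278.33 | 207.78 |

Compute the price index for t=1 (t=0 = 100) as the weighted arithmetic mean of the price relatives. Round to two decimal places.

79.96

nickel: 49.3 × (17629.83/20565.44) = 49.3 × 0.857255 = 42.2627
zinc: 35.2 × (2041.00/2749.57) = 35.2 × 0.742298 = 26.1289
coal: 15.5 × (207.78/278.33) = 15.5 × 0.746524 = 11.5711
Index = Σ wᵢ·(p₁ᵢ/p₀ᵢ) = 42.2627 + 26.1289 + 11.5711 = 79.9627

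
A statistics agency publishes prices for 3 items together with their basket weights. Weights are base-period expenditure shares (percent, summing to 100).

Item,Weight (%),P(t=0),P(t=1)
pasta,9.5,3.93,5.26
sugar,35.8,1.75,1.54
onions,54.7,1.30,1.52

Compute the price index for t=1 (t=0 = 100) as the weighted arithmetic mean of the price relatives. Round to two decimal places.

pasta: 9.5 × (5.26/3.93) = 9.5 × 1.338422 = 12.7150
sugar: 35.8 × (1.54/1.75) = 35.8 × 0.880000 = 31.5040
onions: 54.7 × (1.52/1.30) = 54.7 × 1.169231 = 63.9569
Index = Σ wᵢ·(p₁ᵢ/p₀ᵢ) = 12.7150 + 31.5040 + 63.9569 = 108.1759

108.18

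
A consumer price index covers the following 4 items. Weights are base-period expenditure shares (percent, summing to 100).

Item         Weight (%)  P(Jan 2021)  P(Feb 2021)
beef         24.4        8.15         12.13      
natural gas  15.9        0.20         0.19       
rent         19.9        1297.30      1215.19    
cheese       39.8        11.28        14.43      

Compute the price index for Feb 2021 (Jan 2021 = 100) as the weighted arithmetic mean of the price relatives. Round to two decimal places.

120.98

beef: 24.4 × (12.13/8.15) = 24.4 × 1.488344 = 36.3156
natural gas: 15.9 × (0.19/0.20) = 15.9 × 0.950000 = 15.1050
rent: 19.9 × (1215.19/1297.30) = 19.9 × 0.936707 = 18.6405
cheese: 39.8 × (14.43/11.28) = 39.8 × 1.279255 = 50.9144
Index = Σ wᵢ·(p₁ᵢ/p₀ᵢ) = 36.3156 + 15.1050 + 18.6405 + 50.9144 = 120.9754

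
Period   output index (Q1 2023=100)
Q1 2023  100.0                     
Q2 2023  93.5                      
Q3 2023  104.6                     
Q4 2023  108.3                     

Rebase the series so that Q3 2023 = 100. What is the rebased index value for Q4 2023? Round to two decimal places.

Rebased(Q4 2023) = 108.3 / 104.6 × 100 = 103.5373

103.54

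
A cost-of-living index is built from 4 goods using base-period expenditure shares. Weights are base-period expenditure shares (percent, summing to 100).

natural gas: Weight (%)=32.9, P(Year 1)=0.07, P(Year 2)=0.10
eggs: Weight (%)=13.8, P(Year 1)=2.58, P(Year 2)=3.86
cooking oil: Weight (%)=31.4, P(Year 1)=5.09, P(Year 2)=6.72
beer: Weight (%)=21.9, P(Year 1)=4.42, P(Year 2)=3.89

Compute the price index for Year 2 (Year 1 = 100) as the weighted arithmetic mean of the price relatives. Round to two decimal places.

128.38

natural gas: 32.9 × (0.10/0.07) = 32.9 × 1.428571 = 47.0000
eggs: 13.8 × (3.86/2.58) = 13.8 × 1.496124 = 20.6465
cooking oil: 31.4 × (6.72/5.09) = 31.4 × 1.320236 = 41.4554
beer: 21.9 × (3.89/4.42) = 21.9 × 0.880090 = 19.2740
Index = Σ wᵢ·(p₁ᵢ/p₀ᵢ) = 47.0000 + 20.6465 + 41.4554 + 19.2740 = 128.3759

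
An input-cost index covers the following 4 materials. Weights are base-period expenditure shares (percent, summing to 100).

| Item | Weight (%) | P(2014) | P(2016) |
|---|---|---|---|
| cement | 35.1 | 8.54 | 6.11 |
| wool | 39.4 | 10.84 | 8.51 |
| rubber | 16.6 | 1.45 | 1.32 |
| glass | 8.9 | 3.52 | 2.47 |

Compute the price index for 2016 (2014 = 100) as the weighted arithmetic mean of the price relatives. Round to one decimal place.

cement: 35.1 × (6.11/8.54) = 35.1 × 0.715457 = 25.1125
wool: 39.4 × (8.51/10.84) = 39.4 × 0.785055 = 30.9312
rubber: 16.6 × (1.32/1.45) = 16.6 × 0.910345 = 15.1117
glass: 8.9 × (2.47/3.52) = 8.9 × 0.701705 = 6.2452
Index = Σ wᵢ·(p₁ᵢ/p₀ᵢ) = 25.1125 + 30.9312 + 15.1117 + 6.2452 = 77.4006

77.4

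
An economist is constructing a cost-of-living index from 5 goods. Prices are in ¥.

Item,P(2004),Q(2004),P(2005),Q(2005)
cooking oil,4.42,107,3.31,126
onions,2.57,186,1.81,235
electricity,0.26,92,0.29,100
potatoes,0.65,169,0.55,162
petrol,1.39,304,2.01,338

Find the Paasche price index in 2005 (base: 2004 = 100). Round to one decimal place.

93.1

Paasche price index uses current-period quantities as weights.
ΣP(2005)·Q(2005) = 3.31×126 + 1.81×235 + 0.29×100 + 0.55×162 + 2.01×338 = 417.06 + 425.35 + 29 + 89.1 + 679.38 = 1639.89
ΣP(2004)·Q(2005) = 4.42×126 + 2.57×235 + 0.26×100 + 0.65×162 + 1.39×338 = 556.92 + 603.95 + 26 + 105.3 + 469.82 = 1761.99
Index = 1639.89 / 1761.99 × 100 = 93.0703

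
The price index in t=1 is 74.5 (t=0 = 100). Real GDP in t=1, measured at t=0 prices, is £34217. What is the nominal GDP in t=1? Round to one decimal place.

25491.7

Nominal = Real × (Index/100) = 34217 × (74.5/100)
        = 34217 × 0.745 = 25491.6650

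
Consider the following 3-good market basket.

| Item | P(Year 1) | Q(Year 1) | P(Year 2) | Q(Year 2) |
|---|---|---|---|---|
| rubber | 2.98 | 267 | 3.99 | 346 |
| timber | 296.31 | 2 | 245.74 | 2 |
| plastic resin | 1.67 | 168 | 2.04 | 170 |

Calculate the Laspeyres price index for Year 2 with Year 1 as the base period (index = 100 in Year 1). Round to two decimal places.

Laspeyres price index uses base-period quantities as weights.
ΣP(Year 2)·Q(Year 1) = 3.99×267 + 245.74×2 + 2.04×168 = 1065.33 + 491.48 + 342.72 = 1899.53
ΣP(Year 1)·Q(Year 1) = 2.98×267 + 296.31×2 + 1.67×168 = 795.66 + 592.62 + 280.56 = 1668.84
Index = 1899.53 / 1668.84 × 100 = 113.8234

113.82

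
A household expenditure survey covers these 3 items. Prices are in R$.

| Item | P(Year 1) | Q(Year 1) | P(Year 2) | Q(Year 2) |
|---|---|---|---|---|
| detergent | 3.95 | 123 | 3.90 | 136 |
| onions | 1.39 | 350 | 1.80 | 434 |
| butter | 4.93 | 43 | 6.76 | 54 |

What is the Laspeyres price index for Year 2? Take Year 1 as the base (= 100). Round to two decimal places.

Laspeyres price index uses base-period quantities as weights.
ΣP(Year 2)·Q(Year 1) = 3.90×123 + 1.80×350 + 6.76×43 = 479.7 + 630 + 290.68 = 1400.38
ΣP(Year 1)·Q(Year 1) = 3.95×123 + 1.39×350 + 4.93×43 = 485.85 + 486.5 + 211.99 = 1184.34
Index = 1400.38 / 1184.34 × 100 = 118.2414

118.24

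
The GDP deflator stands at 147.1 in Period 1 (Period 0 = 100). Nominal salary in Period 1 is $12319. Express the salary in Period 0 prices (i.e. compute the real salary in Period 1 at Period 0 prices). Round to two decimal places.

8374.58

Real = Nominal ÷ (Index/100) = 12319 ÷ (147.1/100)
     = 12319 ÷ 1.471 = 8374.5751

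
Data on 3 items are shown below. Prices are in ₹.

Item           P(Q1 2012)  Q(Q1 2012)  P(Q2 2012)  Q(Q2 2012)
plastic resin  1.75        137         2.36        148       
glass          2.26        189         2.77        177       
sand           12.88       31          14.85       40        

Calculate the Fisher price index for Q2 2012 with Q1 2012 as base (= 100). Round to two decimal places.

Laspeyres component (base-period weights):
ΣP(Q2 2012)Q(Q1 2012) = 2.36×137 + 2.77×189 + 14.85×31 = 323.32 + 523.53 + 460.35 = 1307.2
ΣP(Q1 2012)Q(Q1 2012) = 1.75×137 + 2.26×189 + 12.88×31 = 239.75 + 427.14 + 399.28 = 1066.17
L = 1307.2 / 1066.17 × 100 = 122.6071
Paasche component (current-period weights):
ΣP(Q2 2012)Q(Q2 2012) = 2.36×148 + 2.77×177 + 14.85×40 = 349.28 + 490.29 + 594 = 1433.57
ΣP(Q1 2012)Q(Q2 2012) = 1.75×148 + 2.26×177 + 12.88×40 = 259 + 400.02 + 515.2 = 1174.22
P = 1433.57 / 1174.22 × 100 = 122.0870
Fisher = √(L × P) = √(122.6071 × 122.0870) = 122.3468

122.35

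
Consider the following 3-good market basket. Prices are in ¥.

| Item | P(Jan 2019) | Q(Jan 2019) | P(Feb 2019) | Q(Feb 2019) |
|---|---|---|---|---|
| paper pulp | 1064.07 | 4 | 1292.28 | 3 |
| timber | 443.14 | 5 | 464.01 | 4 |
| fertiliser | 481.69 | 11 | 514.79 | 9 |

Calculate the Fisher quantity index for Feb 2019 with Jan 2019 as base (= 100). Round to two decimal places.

78.91

Laspeyres component (base-period weights):
ΣP(Jan 2019)Q(Feb 2019) = 1064.07×3 + 443.14×4 + 481.69×9 = 3192.21 + 1772.56 + 4335.21 = 9299.98
ΣP(Jan 2019)Q(Jan 2019) = 1064.07×4 + 443.14×5 + 481.69×11 = 4256.28 + 2215.7 + 5298.59 = 11770.57
L = 9299.98 / 11770.57 × 100 = 79.0104
Paasche component (current-period weights):
ΣP(Feb 2019)Q(Feb 2019) = 1292.28×3 + 464.01×4 + 514.79×9 = 3876.84 + 1856.04 + 4633.11 = 10365.99
ΣP(Feb 2019)Q(Jan 2019) = 1292.28×4 + 464.01×5 + 514.79×11 = 5169.12 + 2320.05 + 5662.69 = 13151.86
P = 10365.99 / 13151.86 × 100 = 78.8177
Fisher = √(L × P) = √(79.0104 × 78.8177) = 78.9140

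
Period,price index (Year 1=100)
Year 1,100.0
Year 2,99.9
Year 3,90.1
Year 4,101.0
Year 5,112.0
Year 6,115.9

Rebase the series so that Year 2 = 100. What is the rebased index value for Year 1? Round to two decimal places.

100.10

Rebased(Year 1) = 100.0 / 99.9 × 100 = 100.1001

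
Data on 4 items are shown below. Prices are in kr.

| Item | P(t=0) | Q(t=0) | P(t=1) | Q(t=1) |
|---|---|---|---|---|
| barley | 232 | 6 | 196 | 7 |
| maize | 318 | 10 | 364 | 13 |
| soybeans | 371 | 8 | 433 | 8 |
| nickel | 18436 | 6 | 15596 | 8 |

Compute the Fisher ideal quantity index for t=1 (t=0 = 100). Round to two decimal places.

132.05

Laspeyres component (base-period weights):
ΣP(t=0)Q(t=1) = 232×7 + 318×13 + 371×8 + 18436×8 = 1624 + 4134 + 2968 + 147488 = 156214
ΣP(t=0)Q(t=0) = 232×6 + 318×10 + 371×8 + 18436×6 = 1392 + 3180 + 2968 + 110616 = 118156
L = 156214 / 118156 × 100 = 132.2100
Paasche component (current-period weights):
ΣP(t=1)Q(t=1) = 196×7 + 364×13 + 433×8 + 15596×8 = 1372 + 4732 + 3464 + 124768 = 134336
ΣP(t=1)Q(t=0) = 196×6 + 364×10 + 433×8 + 15596×6 = 1176 + 3640 + 3464 + 93576 = 101856
P = 134336 / 101856 × 100 = 131.8882
Fisher = √(L × P) = √(132.2100 × 131.8882) = 132.0490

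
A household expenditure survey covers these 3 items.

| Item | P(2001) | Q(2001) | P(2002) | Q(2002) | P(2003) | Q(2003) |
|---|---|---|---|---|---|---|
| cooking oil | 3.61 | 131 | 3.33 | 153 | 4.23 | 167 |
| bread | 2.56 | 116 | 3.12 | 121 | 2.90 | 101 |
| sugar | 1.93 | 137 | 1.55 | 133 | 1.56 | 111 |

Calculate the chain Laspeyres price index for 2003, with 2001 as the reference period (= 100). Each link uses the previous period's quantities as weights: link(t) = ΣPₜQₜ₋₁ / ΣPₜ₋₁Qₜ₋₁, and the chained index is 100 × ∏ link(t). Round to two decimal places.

Link 2001→2002:
ΣP(2002)Q(2001) = 3.33×131 + 3.12×116 + 1.55×137 = 436.23 + 361.92 + 212.35 = 1010.5
ΣP(2001)Q(2001) = 3.61×131 + 2.56×116 + 1.93×137 = 472.91 + 296.96 + 264.41 = 1034.28
link = 1010.5/1034.28 = 0.977008
Link 2002→2003:
ΣP(2003)Q(2002) = 4.23×153 + 2.90×121 + 1.56×133 = 647.19 + 350.9 + 207.48 = 1205.57
ΣP(2002)Q(2002) = 3.33×153 + 3.12×121 + 1.55×133 = 509.49 + 377.52 + 206.15 = 1093.16
link = 1205.57/1093.16 = 1.102830
Chained index = 100 × 0.977008 × 1.102830 = 107.7474

107.75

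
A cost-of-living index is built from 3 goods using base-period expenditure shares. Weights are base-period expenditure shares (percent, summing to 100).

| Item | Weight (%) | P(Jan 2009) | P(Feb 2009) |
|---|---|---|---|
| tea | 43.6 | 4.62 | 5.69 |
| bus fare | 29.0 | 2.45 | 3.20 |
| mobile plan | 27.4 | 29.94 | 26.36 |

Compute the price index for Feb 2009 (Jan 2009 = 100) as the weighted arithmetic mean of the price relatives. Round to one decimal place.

115.7

tea: 43.6 × (5.69/4.62) = 43.6 × 1.231602 = 53.6978
bus fare: 29.0 × (3.20/2.45) = 29.0 × 1.306122 = 37.8776
mobile plan: 27.4 × (26.36/29.94) = 27.4 × 0.880428 = 24.1237
Index = Σ wᵢ·(p₁ᵢ/p₀ᵢ) = 53.6978 + 37.8776 + 24.1237 = 115.6991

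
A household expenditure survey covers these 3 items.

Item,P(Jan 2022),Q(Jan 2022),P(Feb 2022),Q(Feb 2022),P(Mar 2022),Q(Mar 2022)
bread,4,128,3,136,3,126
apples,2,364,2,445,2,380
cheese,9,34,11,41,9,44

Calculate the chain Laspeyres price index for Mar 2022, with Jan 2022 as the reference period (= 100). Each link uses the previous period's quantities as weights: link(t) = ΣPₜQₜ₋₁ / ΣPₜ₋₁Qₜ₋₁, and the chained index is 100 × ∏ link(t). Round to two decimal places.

91.61

Link Jan 2022→Feb 2022:
ΣP(Feb 2022)Q(Jan 2022) = 3×128 + 2×364 + 11×34 = 384 + 728 + 374 = 1486
ΣP(Jan 2022)Q(Jan 2022) = 4×128 + 2×364 + 9×34 = 512 + 728 + 306 = 1546
link = 1486/1546 = 0.961190
Link Feb 2022→Mar 2022:
ΣP(Mar 2022)Q(Feb 2022) = 3×136 + 2×445 + 9×41 = 408 + 890 + 369 = 1667
ΣP(Feb 2022)Q(Feb 2022) = 3×136 + 2×445 + 11×41 = 408 + 890 + 451 = 1749
link = 1667/1749 = 0.953116
Chained index = 100 × 0.961190 × 0.953116 = 91.6126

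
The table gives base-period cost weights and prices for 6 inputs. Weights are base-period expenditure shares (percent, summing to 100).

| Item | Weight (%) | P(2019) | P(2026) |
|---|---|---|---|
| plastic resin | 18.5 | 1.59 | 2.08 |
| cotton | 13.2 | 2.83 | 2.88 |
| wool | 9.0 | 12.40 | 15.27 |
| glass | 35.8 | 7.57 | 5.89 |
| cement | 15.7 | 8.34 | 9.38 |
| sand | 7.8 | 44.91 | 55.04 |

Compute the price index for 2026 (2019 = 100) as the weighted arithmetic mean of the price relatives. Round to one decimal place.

103.8

plastic resin: 18.5 × (2.08/1.59) = 18.5 × 1.308176 = 24.2013
cotton: 13.2 × (2.88/2.83) = 13.2 × 1.017668 = 13.4332
wool: 9.0 × (15.27/12.40) = 9.0 × 1.231452 = 11.0831
glass: 35.8 × (5.89/7.57) = 35.8 × 0.778071 = 27.8550
cement: 15.7 × (9.38/8.34) = 15.7 × 1.124700 = 17.6578
sand: 7.8 × (55.04/44.91) = 7.8 × 1.225562 = 9.5594
Index = Σ wᵢ·(p₁ᵢ/p₀ᵢ) = 24.2013 + 13.4332 + 11.0831 + 27.8550 + 17.6578 + 9.5594 = 103.7897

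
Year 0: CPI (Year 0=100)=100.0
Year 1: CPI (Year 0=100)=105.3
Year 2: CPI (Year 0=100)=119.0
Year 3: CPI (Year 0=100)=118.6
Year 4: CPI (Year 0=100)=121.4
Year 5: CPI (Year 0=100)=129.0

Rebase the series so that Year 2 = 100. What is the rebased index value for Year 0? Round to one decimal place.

84.0

Rebased(Year 0) = 100.0 / 119.0 × 100 = 84.0336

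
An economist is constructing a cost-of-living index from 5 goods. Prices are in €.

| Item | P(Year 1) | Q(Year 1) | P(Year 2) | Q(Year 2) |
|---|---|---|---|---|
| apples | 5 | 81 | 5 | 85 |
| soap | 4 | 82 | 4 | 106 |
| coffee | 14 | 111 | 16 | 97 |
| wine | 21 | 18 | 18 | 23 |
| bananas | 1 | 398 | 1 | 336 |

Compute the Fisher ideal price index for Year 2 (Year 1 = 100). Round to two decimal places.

104.81

Laspeyres component (base-period weights):
ΣP(Year 2)Q(Year 1) = 5×81 + 4×82 + 16×111 + 18×18 + 1×398 = 405 + 328 + 1776 + 324 + 398 = 3231
ΣP(Year 1)Q(Year 1) = 5×81 + 4×82 + 14×111 + 21×18 + 1×398 = 405 + 328 + 1554 + 378 + 398 = 3063
L = 3231 / 3063 × 100 = 105.4848
Paasche component (current-period weights):
ΣP(Year 2)Q(Year 2) = 5×85 + 4×106 + 16×97 + 18×23 + 1×336 = 425 + 424 + 1552 + 414 + 336 = 3151
ΣP(Year 1)Q(Year 2) = 5×85 + 4×106 + 14×97 + 21×23 + 1×336 = 425 + 424 + 1358 + 483 + 336 = 3026
P = 3151 / 3026 × 100 = 104.1309
Fisher = √(L × P) = √(105.4848 × 104.1309) = 104.8057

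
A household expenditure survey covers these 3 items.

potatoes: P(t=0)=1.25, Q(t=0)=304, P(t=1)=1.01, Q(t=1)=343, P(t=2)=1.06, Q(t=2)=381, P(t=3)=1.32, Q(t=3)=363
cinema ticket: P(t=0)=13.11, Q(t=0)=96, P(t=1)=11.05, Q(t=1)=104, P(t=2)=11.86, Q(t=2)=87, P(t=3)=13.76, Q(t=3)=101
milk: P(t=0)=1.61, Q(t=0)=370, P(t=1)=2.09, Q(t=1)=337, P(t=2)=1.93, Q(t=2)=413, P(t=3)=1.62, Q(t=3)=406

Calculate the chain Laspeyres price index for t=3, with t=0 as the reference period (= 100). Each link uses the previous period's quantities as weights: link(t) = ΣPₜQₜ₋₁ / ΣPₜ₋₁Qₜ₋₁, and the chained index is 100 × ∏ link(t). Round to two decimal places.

103.88

Link t=0→t=1:
ΣP(t=1)Q(t=0) = 1.01×304 + 11.05×96 + 2.09×370 = 307.04 + 1060.8 + 773.3 = 2141.14
ΣP(t=0)Q(t=0) = 1.25×304 + 13.11×96 + 1.61×370 = 380 + 1258.56 + 595.7 = 2234.26
link = 2141.14/2234.26 = 0.958322
Link t=1→t=2:
ΣP(t=2)Q(t=1) = 1.06×343 + 11.86×104 + 1.93×337 = 363.58 + 1233.44 + 650.41 = 2247.43
ΣP(t=1)Q(t=1) = 1.01×343 + 11.05×104 + 2.09×337 = 346.43 + 1149.2 + 704.33 = 2199.96
link = 2247.43/2199.96 = 1.021578
Link t=2→t=3:
ΣP(t=3)Q(t=2) = 1.32×381 + 13.76×87 + 1.62×413 = 502.92 + 1197.12 + 669.06 = 2369.1
ΣP(t=2)Q(t=2) = 1.06×381 + 11.86×87 + 1.93×413 = 403.86 + 1031.82 + 797.09 = 2232.77
link = 2369.1/2232.77 = 1.061059
Chained index = 100 × 0.958322 × 1.021578 × 1.061059 = 103.8777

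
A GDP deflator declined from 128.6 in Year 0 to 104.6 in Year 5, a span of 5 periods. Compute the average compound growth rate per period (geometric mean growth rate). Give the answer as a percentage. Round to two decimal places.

Growth factor = (104.6/128.6)^(1/5) = (0.813375)^(1/5) = 0.959529
Growth rate = 0.959529 − 1 = -0.040471 = -4.0471%

-4.05%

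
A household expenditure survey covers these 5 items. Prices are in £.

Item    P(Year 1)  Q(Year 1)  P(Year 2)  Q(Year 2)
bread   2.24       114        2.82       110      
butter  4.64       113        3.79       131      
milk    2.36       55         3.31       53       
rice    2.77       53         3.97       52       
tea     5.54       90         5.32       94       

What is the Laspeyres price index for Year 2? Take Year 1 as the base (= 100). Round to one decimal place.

Laspeyres price index uses base-period quantities as weights.
ΣP(Year 2)·Q(Year 1) = 2.82×114 + 3.79×113 + 3.31×55 + 3.97×53 + 5.32×90 = 321.48 + 428.27 + 182.05 + 210.41 + 478.8 = 1621.01
ΣP(Year 1)·Q(Year 1) = 2.24×114 + 4.64×113 + 2.36×55 + 2.77×53 + 5.54×90 = 255.36 + 524.32 + 129.8 + 146.81 + 498.6 = 1554.89
Index = 1621.01 / 1554.89 × 100 = 104.2524

104.3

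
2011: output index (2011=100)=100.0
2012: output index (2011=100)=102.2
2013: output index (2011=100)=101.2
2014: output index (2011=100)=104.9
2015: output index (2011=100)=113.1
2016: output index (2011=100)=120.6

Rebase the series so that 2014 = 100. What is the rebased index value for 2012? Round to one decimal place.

Rebased(2012) = 102.2 / 104.9 × 100 = 97.4261

97.4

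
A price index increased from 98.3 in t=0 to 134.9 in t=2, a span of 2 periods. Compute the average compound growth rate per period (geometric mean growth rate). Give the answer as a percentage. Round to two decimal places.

Growth factor = (134.9/98.3)^(1/2) = (1.372330)^(1/2) = 1.171465
Growth rate = 1.171465 − 1 = 0.171465 = 17.1465%

17.15%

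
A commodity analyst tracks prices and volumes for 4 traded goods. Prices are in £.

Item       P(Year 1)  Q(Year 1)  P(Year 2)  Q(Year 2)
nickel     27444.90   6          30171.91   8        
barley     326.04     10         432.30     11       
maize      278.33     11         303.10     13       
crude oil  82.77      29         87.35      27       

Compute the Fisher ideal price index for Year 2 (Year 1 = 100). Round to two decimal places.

Laspeyres component (base-period weights):
ΣP(Year 2)Q(Year 1) = 30171.91×6 + 432.30×10 + 303.10×11 + 87.35×29 = 181031.46 + 4323 + 3334.1 + 2533.15 = 191221.71
ΣP(Year 1)Q(Year 1) = 27444.90×6 + 326.04×10 + 278.33×11 + 82.77×29 = 164669.4 + 3260.4 + 3061.63 + 2400.33 = 173391.76
L = 191221.71 / 173391.76 × 100 = 110.2830
Paasche component (current-period weights):
ΣP(Year 2)Q(Year 2) = 30171.91×8 + 432.30×11 + 303.10×13 + 87.35×27 = 241375.28 + 4755.3 + 3940.3 + 2358.45 = 252429.33
ΣP(Year 1)Q(Year 2) = 27444.90×8 + 326.04×11 + 278.33×13 + 82.77×27 = 219559.2 + 3586.44 + 3618.29 + 2234.79 = 228998.72
P = 252429.33 / 228998.72 × 100 = 110.2318
Fisher = √(L × P) = √(110.2830 × 110.2318) = 110.2574

110.26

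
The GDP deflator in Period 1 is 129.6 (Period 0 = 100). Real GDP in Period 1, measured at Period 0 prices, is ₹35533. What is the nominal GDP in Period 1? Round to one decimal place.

Nominal = Real × (Index/100) = 35533 × (129.6/100)
        = 35533 × 1.296 = 46050.7680

46050.8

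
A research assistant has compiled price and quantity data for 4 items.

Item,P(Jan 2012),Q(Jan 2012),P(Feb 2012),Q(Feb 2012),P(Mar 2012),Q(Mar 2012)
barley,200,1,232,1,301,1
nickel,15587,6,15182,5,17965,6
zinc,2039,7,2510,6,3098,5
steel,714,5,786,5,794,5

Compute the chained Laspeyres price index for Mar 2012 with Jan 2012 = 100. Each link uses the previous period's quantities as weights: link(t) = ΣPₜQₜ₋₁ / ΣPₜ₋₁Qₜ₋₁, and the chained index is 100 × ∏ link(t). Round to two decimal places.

119.79

Link Jan 2012→Feb 2012:
ΣP(Feb 2012)Q(Jan 2012) = 232×1 + 15182×6 + 2510×7 + 786×5 = 232 + 91092 + 17570 + 3930 = 112824
ΣP(Jan 2012)Q(Jan 2012) = 200×1 + 15587×6 + 2039×7 + 714×5 = 200 + 93522 + 14273 + 3570 = 111565
link = 112824/111565 = 1.011285
Link Feb 2012→Mar 2012:
ΣP(Mar 2012)Q(Feb 2012) = 301×1 + 17965×5 + 3098×6 + 794×5 = 301 + 89825 + 18588 + 3970 = 112684
ΣP(Feb 2012)Q(Feb 2012) = 232×1 + 15182×5 + 2510×6 + 786×5 = 232 + 75910 + 15060 + 3930 = 95132
link = 112684/95132 = 1.184502
Chained index = 100 × 1.011285 × 1.184502 = 119.7869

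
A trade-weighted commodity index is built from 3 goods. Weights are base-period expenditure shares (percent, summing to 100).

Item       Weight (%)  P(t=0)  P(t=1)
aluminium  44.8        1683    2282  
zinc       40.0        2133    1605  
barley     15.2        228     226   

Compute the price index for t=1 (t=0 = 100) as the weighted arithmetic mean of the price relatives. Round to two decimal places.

105.91

aluminium: 44.8 × (2282/1683) = 44.8 × 1.355912 = 60.7449
zinc: 40.0 × (1605/2133) = 40.0 × 0.752461 = 30.0985
barley: 15.2 × (226/228) = 15.2 × 0.991228 = 15.0667
Index = Σ wᵢ·(p₁ᵢ/p₀ᵢ) = 60.7449 + 30.0985 + 15.0667 = 105.9100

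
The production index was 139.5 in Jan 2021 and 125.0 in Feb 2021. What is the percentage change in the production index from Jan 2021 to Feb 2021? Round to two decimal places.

Change = (125.0 − 139.5) / 139.5 × 100
       = -14.5 / 139.5 × 100 = -10.3943%

-10.39%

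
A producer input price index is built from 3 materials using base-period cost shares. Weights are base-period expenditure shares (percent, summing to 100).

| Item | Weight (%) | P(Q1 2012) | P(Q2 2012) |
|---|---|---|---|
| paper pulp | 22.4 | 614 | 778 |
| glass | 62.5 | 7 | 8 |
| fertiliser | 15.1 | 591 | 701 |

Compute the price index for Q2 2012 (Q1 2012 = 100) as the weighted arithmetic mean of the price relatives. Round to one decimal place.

paper pulp: 22.4 × (778/614) = 22.4 × 1.267101 = 28.3831
glass: 62.5 × (8/7) = 62.5 × 1.142857 = 71.4286
fertiliser: 15.1 × (701/591) = 15.1 × 1.186125 = 17.9105
Index = Σ wᵢ·(p₁ᵢ/p₀ᵢ) = 28.3831 + 71.4286 + 17.9105 = 117.7221

117.7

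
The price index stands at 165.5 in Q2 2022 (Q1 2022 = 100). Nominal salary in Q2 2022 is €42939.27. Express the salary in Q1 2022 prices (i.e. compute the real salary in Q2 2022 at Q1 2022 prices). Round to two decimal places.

25945.18

Real = Nominal ÷ (Index/100) = 42939.27 ÷ (165.5/100)
     = 42939.27 ÷ 1.655 = 25945.1782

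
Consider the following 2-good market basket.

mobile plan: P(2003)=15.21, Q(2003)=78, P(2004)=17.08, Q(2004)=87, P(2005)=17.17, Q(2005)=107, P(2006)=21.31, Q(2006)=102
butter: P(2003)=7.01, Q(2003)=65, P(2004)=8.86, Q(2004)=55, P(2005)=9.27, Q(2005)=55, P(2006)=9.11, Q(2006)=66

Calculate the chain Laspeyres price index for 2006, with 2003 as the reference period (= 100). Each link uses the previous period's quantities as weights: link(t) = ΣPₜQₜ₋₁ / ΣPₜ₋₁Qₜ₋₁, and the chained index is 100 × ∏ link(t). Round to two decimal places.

139.82

Link 2003→2004:
ΣP(2004)Q(2003) = 17.08×78 + 8.86×65 = 1332.24 + 575.9 = 1908.14
ΣP(2003)Q(2003) = 15.21×78 + 7.01×65 = 1186.38 + 455.65 = 1642.03
link = 1908.14/1642.03 = 1.162062
Link 2004→2005:
ΣP(2005)Q(2004) = 17.17×87 + 9.27×55 = 1493.79 + 509.85 = 2003.64
ΣP(2004)Q(2004) = 17.08×87 + 8.86×55 = 1485.96 + 487.3 = 1973.26
link = 2003.64/1973.26 = 1.015396
Link 2005→2006:
ΣP(2006)Q(2005) = 21.31×107 + 9.11×55 = 2280.17 + 501.05 = 2781.22
ΣP(2005)Q(2005) = 17.17×107 + 9.27×55 = 1837.19 + 509.85 = 2347.04
link = 2781.22/2347.04 = 1.184990
Chained index = 100 × 1.162062 × 1.015396 × 1.184990 = 139.8232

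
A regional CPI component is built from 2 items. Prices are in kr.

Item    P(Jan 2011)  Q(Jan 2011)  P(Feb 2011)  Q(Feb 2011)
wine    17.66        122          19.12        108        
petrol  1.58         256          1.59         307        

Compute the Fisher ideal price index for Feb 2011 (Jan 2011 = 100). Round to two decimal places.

106.89

Laspeyres component (base-period weights):
ΣP(Feb 2011)Q(Jan 2011) = 19.12×122 + 1.59×256 = 2332.64 + 407.04 = 2739.68
ΣP(Jan 2011)Q(Jan 2011) = 17.66×122 + 1.58×256 = 2154.52 + 404.48 = 2559
L = 2739.68 / 2559 × 100 = 107.0606
Paasche component (current-period weights):
ΣP(Feb 2011)Q(Feb 2011) = 19.12×108 + 1.59×307 = 2064.96 + 488.13 = 2553.09
ΣP(Jan 2011)Q(Feb 2011) = 17.66×108 + 1.58×307 = 1907.28 + 485.06 = 2392.34
P = 2553.09 / 2392.34 × 100 = 106.7194
Fisher = √(L × P) = √(107.0606 × 106.7194) = 106.8898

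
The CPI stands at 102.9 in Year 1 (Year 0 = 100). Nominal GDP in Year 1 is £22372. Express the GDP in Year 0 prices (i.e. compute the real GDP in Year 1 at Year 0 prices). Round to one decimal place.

Real = Nominal ÷ (Index/100) = 22372 ÷ (102.9/100)
     = 22372 ÷ 1.029 = 21741.4966

21741.5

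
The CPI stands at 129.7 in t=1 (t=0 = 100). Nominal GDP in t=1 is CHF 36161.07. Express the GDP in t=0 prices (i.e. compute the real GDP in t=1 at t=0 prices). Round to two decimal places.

27880.55

Real = Nominal ÷ (Index/100) = 36161.07 ÷ (129.7/100)
     = 36161.07 ÷ 1.297 = 27880.5474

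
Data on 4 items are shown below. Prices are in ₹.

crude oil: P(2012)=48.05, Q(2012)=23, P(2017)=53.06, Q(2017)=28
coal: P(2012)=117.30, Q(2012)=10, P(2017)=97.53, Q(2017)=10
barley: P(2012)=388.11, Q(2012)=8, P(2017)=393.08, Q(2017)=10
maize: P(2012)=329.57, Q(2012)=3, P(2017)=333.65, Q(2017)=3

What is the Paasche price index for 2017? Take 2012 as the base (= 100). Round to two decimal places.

Paasche price index uses current-period quantities as weights.
ΣP(2017)·Q(2017) = 53.06×28 + 97.53×10 + 393.08×10 + 333.65×3 = 1485.68 + 975.3 + 3930.8 + 1000.95 = 7392.73
ΣP(2012)·Q(2017) = 48.05×28 + 117.30×10 + 388.11×10 + 329.57×3 = 1345.4 + 1173 + 3881.1 + 988.71 = 7388.21
Index = 7392.73 / 7388.21 × 100 = 100.0612

100.06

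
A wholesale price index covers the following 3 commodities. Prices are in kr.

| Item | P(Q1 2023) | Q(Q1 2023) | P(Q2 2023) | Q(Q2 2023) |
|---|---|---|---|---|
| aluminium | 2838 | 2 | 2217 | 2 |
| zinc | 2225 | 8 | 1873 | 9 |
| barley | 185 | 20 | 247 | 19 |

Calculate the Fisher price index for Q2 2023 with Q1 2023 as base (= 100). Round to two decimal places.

89.28

Laspeyres component (base-period weights):
ΣP(Q2 2023)Q(Q1 2023) = 2217×2 + 1873×8 + 247×20 = 4434 + 14984 + 4940 = 24358
ΣP(Q1 2023)Q(Q1 2023) = 2838×2 + 2225×8 + 185×20 = 5676 + 17800 + 3700 = 27176
L = 24358 / 27176 × 100 = 89.6306
Paasche component (current-period weights):
ΣP(Q2 2023)Q(Q2 2023) = 2217×2 + 1873×9 + 247×19 = 4434 + 16857 + 4693 = 25984
ΣP(Q1 2023)Q(Q2 2023) = 2838×2 + 2225×9 + 185×19 = 5676 + 20025 + 3515 = 29216
P = 25984 / 29216 × 100 = 88.9376
Fisher = √(L × P) = √(89.6306 × 88.9376) = 89.2834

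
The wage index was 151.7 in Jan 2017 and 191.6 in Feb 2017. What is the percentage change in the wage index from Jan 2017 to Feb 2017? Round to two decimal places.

Change = (191.6 − 151.7) / 151.7 × 100
       = 39.9 / 151.7 × 100 = 26.3019%

26.30%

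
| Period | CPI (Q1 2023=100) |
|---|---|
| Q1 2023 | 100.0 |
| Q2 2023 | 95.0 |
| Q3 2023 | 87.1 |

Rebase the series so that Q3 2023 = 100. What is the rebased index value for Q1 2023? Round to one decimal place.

114.8

Rebased(Q1 2023) = 100.0 / 87.1 × 100 = 114.8106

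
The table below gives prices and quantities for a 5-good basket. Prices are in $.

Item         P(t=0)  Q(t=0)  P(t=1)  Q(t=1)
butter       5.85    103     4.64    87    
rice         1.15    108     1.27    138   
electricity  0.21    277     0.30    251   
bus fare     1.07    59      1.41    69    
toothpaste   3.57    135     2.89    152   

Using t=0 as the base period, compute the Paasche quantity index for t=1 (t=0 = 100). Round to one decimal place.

Paasche quantity index uses current-period prices as weights.
ΣP(t=1)·Q(t=1) = 4.64×87 + 1.27×138 + 0.30×251 + 1.41×69 + 2.89×152 = 403.68 + 175.26 + 75.3 + 97.29 + 439.28 = 1190.81
ΣP(t=1)·Q(t=0) = 4.64×103 + 1.27×108 + 0.30×277 + 1.41×59 + 2.89×135 = 477.92 + 137.16 + 83.1 + 83.19 + 390.15 = 1171.52
Index = 1190.81 / 1171.52 × 100 = 101.6466

101.6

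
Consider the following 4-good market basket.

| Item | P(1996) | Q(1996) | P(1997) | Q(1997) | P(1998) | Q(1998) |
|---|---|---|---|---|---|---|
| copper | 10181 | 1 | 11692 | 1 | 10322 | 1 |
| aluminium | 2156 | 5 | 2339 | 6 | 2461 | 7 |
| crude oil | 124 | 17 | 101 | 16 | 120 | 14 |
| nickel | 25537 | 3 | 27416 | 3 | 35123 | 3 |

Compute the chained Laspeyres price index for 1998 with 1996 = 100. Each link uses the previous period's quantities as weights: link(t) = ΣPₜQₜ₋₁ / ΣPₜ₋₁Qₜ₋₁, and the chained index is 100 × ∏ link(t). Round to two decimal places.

Link 1996→1997:
ΣP(1997)Q(1996) = 11692×1 + 2339×5 + 101×17 + 27416×3 = 11692 + 11695 + 1717 + 82248 = 107352
ΣP(1996)Q(1996) = 10181×1 + 2156×5 + 124×17 + 25537×3 = 10181 + 10780 + 2108 + 76611 = 99680
link = 107352/99680 = 1.076966
Link 1997→1998:
ΣP(1998)Q(1997) = 10322×1 + 2461×6 + 120×16 + 35123×3 = 10322 + 14766 + 1920 + 105369 = 132377
ΣP(1997)Q(1997) = 11692×1 + 2339×6 + 101×16 + 27416×3 = 11692 + 14034 + 1616 + 82248 = 109590
link = 132377/109590 = 1.207930
Chained index = 100 × 1.076966 × 1.207930 = 130.0899

130.09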